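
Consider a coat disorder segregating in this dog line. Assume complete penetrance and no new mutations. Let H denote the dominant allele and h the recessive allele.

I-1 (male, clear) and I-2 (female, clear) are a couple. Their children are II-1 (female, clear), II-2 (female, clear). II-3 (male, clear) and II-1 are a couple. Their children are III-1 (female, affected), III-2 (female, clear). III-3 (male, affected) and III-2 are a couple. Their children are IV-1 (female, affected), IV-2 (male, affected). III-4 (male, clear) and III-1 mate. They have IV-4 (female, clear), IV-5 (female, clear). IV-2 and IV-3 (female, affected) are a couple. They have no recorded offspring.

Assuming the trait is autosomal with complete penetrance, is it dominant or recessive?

recessive

II-3 and II-1 are both clear yet have an affected child III-1. Under dominance, an affected child requires at least one affected parent, so the trait cannot be dominant.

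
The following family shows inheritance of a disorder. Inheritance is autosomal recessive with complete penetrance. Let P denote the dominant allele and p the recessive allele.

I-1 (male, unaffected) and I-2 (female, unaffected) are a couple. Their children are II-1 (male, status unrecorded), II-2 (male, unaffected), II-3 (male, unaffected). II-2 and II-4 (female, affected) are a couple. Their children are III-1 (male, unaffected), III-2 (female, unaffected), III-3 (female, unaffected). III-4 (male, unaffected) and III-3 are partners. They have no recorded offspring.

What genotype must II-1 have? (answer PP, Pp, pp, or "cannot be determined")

II-1's phenotype is unrecorded, and no parent or child forces a single allele at both positions; consistent genotype assignments exist with II-1 as PP or Pp or pp.

cannot be determined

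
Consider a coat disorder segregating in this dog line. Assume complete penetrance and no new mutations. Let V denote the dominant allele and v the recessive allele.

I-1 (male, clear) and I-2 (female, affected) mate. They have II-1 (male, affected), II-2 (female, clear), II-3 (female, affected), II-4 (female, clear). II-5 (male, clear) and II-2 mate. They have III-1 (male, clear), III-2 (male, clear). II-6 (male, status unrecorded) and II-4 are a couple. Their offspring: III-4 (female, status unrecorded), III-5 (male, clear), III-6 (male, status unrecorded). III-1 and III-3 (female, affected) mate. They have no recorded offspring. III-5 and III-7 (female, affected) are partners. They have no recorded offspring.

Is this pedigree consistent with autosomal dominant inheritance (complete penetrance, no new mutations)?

A consistent assignment under autosomal dominant exists: I-1 vv, I-2 Vv, II-1 Vv, II-2 vv, II-3 Vv, II-4 vv, II-5 vv, II-6 Vv, III-1 vv, III-2 vv, III-3 VV, III-4 Vv, III-5 vv, III-6 Vv, III-7 VV.
In this assignment every recorded phenotype matches its genotype and every non-founder's genotype is obtainable from its parents' genotypes, so the pedigree is consistent.

Yes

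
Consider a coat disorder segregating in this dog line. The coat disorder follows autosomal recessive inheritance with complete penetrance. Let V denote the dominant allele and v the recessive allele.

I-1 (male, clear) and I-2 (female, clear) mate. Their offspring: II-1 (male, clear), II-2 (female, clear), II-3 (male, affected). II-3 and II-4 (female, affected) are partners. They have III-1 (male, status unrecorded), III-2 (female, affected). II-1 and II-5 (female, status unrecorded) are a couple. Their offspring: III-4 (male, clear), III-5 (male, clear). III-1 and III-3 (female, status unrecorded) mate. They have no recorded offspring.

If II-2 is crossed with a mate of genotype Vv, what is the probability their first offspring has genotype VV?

I-1 is clear so carries V and passed v to II-3 (vv), so I-1 is Vv.
I-2 is clear so carries V and passed v to II-3 (vv), so I-2 is Vv.
II-2 is a clear offspring of I-1 (Vv) × I-2 (Vv), whose cross gives 1/4 VV : 1/2 Vv : 1/4 vv; conditioning on being clear, II-2 is VV with probability 1/3, Vv with probability 2/3.
Summing over parental genotype combinations, P(offspring has genotype VV) = 1/3·1/2 + 2/3·1/4 = 1/3.

1/3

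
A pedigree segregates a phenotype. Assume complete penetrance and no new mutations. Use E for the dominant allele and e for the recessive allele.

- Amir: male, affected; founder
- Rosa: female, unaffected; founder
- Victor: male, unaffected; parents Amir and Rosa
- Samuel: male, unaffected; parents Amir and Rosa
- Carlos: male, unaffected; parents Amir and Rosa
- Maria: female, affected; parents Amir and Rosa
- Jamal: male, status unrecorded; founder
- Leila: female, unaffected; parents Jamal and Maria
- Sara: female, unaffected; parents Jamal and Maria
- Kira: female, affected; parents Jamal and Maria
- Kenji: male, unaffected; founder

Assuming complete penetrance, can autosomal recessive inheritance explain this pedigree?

A consistent assignment under autosomal recessive exists: Amir ee, Rosa Ee, Victor Ee, Samuel Ee, Carlos Ee, Maria ee, Jamal Ee, Leila Ee, Sara Ee, Kira ee, Kenji EE.
In this assignment every recorded phenotype matches its genotype and every non-founder's genotype is obtainable from its parents' genotypes, so the pedigree is consistent.

Yes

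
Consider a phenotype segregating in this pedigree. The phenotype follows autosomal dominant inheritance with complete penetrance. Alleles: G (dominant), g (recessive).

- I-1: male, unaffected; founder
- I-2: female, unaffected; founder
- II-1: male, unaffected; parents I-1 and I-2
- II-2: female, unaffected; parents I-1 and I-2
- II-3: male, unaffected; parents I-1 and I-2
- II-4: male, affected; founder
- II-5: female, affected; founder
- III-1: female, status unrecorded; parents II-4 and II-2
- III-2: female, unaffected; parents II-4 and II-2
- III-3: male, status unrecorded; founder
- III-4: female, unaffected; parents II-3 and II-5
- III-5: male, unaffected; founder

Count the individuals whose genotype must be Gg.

2

Obligate heterozygotes: II-4 is affected so carries G and passed g to III-2 (gg), so II-4 is Gg; II-5 is affected so carries G and passed g to III-4 (gg), so II-5 is Gg.
Every other individual is either homozygous by phenotype or has at least one consistent homozygous assignment, so the count is 2.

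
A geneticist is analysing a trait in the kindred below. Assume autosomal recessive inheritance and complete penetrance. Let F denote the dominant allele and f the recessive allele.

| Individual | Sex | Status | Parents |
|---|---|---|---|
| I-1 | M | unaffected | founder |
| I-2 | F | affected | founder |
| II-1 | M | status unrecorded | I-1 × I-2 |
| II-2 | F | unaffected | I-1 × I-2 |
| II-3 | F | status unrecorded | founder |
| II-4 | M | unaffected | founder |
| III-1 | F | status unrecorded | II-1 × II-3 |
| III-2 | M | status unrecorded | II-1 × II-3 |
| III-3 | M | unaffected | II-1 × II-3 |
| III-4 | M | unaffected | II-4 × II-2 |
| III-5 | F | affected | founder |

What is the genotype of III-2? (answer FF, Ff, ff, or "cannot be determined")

III-2's phenotype is unrecorded, and no parent or child forces a single allele at both positions; consistent genotype assignments exist with III-2 as FF or Ff or ff.

cannot be determined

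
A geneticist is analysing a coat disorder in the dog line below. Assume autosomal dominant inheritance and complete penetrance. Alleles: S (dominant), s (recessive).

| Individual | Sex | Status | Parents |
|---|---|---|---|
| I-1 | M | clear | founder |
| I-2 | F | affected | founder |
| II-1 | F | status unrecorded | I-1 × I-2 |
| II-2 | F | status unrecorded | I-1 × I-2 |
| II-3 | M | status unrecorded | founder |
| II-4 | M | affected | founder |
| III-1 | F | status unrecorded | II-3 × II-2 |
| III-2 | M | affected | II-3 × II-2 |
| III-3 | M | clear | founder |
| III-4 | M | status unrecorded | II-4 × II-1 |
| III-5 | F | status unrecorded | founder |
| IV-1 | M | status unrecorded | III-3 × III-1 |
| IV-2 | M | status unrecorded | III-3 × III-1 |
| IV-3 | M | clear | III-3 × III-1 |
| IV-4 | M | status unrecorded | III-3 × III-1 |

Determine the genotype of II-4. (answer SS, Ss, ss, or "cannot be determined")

II-4's phenotype allows SS or Ss, and no parent or child forces a single allele at both positions; consistent genotype assignments exist with II-4 as SS or Ss.

cannot be determined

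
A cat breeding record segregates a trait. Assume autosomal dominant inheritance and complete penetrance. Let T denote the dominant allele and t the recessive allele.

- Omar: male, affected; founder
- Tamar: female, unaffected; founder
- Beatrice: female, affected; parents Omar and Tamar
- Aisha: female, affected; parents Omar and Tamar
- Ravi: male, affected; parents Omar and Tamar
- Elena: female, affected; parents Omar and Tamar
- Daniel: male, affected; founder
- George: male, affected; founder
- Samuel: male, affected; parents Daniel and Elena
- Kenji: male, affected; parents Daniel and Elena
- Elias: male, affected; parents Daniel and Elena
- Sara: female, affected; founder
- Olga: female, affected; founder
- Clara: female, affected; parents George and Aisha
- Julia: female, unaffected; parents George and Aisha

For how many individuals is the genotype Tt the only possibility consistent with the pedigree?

5

Obligate heterozygotes: Beatrice is affected so carries T and received t from Tamar (tt), so Beatrice is Tt; Aisha is affected so carries T and received t from Tamar (tt), so Aisha is Tt; Ravi is affected so carries T and received t from Tamar (tt), so Ravi is Tt; Elena is affected so carries T and received t from Tamar (tt), so Elena is Tt; George is affected so carries T and passed t to Julia (tt), so George is Tt.
Every other individual is either homozygous by phenotype or has at least one consistent homozygous assignment, so the count is 5.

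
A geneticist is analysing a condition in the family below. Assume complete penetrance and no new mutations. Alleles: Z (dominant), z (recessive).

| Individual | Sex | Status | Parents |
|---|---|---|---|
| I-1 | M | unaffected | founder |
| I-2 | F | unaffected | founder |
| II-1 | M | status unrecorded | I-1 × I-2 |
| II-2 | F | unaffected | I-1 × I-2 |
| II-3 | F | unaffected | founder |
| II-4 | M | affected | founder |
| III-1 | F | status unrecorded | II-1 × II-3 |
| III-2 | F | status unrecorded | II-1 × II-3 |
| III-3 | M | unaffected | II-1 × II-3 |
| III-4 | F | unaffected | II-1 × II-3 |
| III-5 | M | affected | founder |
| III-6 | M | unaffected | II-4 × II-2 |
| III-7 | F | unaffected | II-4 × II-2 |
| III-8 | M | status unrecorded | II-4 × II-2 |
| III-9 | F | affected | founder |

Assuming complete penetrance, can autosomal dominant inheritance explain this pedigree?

Yes

A consistent assignment under autosomal dominant exists: I-1 zz, I-2 zz, II-1 zz, II-2 zz, II-3 zz, II-4 Zz, III-1 zz, III-2 zz, III-3 zz, III-4 zz, III-5 ZZ, III-6 zz, III-7 zz, III-8 Zz, III-9 ZZ.
In this assignment every recorded phenotype matches its genotype and every non-founder's genotype is obtainable from its parents' genotypes, so the pedigree is consistent.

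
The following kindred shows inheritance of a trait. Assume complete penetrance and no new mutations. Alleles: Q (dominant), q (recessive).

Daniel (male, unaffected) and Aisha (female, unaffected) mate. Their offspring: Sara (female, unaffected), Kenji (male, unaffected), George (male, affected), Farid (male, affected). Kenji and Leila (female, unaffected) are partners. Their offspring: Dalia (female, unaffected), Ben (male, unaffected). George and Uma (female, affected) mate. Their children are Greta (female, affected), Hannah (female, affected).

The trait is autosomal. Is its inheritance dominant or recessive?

recessive

Daniel and Aisha are both unaffected yet have an affected child George. Under dominance, an affected child requires at least one affected parent, so the trait cannot be dominant.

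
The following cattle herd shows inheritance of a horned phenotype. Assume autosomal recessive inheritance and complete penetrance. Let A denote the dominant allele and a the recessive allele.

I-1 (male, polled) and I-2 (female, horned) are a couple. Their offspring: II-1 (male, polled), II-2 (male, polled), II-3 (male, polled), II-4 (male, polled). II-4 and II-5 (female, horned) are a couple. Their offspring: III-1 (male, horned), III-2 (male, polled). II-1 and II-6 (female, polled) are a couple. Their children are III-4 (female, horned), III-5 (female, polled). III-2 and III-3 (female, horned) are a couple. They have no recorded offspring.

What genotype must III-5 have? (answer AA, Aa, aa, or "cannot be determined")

cannot be determined

III-5's phenotype allows AA or Aa, and no parent or child forces a single allele at both positions; consistent genotype assignments exist with III-5 as AA or Aa.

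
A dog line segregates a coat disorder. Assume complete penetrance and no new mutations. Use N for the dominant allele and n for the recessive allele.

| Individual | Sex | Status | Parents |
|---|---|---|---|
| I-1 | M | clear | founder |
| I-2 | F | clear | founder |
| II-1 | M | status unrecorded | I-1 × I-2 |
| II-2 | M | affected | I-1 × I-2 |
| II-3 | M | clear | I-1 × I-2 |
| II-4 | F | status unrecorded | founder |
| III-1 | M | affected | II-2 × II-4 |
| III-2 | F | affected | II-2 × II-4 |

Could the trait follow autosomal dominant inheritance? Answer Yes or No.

No

Under autosomal dominant, II-2 (affected, male) cannot arise from I-1 (clear) × I-2 (clear).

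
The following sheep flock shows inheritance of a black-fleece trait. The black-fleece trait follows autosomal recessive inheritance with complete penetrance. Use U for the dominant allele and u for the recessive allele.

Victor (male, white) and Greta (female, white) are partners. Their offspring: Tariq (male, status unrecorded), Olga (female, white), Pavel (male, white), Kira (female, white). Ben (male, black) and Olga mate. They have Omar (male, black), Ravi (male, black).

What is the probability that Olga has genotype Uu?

Olga is white so carries U and passed u to Omar (uu), so Olga is Uu, giving P(Uu) = 1.

1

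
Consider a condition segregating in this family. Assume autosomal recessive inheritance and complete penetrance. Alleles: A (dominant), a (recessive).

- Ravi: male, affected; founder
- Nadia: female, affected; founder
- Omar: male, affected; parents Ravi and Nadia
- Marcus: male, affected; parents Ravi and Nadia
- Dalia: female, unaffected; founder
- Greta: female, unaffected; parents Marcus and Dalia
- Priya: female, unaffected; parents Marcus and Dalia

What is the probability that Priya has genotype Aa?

Priya is unaffected so carries A and received a from Marcus (aa), so Priya is Aa, giving P(Aa) = 1.

1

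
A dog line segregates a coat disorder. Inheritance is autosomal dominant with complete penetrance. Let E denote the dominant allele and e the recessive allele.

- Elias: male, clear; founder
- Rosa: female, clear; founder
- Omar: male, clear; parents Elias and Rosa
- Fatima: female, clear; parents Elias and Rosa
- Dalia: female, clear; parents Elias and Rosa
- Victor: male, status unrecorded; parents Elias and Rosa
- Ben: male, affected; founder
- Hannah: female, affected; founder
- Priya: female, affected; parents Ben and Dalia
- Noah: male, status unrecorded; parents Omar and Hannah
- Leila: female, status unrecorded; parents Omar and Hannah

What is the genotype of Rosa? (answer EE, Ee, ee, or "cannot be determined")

ee

Rosa is clear, so Rosa is ee.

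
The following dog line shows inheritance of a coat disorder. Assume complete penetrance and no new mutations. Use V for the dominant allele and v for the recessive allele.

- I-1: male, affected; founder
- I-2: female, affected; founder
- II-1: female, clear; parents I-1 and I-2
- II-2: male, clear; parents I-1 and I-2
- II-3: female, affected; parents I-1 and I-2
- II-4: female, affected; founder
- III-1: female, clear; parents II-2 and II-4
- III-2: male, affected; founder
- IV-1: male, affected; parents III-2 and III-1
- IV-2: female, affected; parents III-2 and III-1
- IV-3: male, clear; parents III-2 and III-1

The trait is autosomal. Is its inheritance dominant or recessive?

dominant

I-1 and I-2 are both affected yet have a clear child II-1. Under a recessive model two affected parents are homozygous and every child would be affected, so the trait cannot be recessive.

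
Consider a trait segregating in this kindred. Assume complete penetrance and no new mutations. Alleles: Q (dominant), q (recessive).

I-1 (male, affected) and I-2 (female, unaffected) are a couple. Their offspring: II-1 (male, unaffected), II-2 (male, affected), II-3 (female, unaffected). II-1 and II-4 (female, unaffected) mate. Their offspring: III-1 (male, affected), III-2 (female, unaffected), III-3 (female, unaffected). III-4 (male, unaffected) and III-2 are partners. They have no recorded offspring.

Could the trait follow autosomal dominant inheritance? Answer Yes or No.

No

Under autosomal dominant, III-1 (affected, male) cannot arise from II-1 (unaffected) × II-4 (unaffected).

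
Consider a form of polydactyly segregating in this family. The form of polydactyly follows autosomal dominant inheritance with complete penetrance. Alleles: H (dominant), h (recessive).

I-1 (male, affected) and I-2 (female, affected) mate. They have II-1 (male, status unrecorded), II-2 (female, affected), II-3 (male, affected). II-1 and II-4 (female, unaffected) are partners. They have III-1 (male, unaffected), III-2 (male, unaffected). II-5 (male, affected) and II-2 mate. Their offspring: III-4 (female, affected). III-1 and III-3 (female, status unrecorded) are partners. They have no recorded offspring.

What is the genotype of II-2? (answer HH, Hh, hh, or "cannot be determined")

cannot be determined

II-2's phenotype allows HH or Hh, and no parent or child forces a single allele at both positions; consistent genotype assignments exist with II-2 as HH or Hh.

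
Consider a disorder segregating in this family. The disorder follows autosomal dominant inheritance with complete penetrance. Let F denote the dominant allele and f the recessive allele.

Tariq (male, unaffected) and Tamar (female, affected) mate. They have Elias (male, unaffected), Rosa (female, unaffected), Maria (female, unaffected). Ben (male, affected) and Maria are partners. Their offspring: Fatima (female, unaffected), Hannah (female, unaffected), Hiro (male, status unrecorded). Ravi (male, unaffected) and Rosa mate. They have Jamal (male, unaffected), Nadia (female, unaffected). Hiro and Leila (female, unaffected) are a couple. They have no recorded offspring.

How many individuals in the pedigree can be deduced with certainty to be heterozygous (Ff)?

2

Obligate heterozygotes: Tamar is affected so carries F and passed f to Elias (ff), so Tamar is Ff; Ben is affected so carries F and passed f to Fatima (ff), so Ben is Ff.
Every other individual is either homozygous by phenotype or has at least one consistent homozygous assignment, so the count is 2.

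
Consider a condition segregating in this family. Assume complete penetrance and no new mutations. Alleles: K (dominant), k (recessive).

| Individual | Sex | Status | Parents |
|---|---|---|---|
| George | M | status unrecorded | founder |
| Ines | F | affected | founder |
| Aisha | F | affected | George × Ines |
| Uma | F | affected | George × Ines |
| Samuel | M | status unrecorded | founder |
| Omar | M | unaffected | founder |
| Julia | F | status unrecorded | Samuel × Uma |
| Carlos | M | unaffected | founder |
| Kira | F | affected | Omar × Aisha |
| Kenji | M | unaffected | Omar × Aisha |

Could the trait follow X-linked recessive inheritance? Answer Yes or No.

Under X-linked recessive, Kira (affected, female) cannot arise from Omar (unaffected) × Aisha (affected).

No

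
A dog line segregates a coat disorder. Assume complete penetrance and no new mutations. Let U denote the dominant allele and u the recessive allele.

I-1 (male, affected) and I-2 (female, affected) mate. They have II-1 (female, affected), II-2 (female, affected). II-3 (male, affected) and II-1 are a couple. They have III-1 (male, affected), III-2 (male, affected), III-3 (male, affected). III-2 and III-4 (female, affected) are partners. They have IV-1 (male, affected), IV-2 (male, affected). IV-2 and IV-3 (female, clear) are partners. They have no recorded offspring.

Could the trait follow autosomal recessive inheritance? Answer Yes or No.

A consistent assignment under autosomal recessive exists: I-1 uu, I-2 uu, II-1 uu, II-2 uu, II-3 uu, III-1 uu, III-2 uu, III-3 uu, III-4 uu, IV-1 uu, IV-2 uu, IV-3 UU.
In this assignment every recorded phenotype matches its genotype and every non-founder's genotype is obtainable from its parents' genotypes, so the pedigree is consistent.

Yes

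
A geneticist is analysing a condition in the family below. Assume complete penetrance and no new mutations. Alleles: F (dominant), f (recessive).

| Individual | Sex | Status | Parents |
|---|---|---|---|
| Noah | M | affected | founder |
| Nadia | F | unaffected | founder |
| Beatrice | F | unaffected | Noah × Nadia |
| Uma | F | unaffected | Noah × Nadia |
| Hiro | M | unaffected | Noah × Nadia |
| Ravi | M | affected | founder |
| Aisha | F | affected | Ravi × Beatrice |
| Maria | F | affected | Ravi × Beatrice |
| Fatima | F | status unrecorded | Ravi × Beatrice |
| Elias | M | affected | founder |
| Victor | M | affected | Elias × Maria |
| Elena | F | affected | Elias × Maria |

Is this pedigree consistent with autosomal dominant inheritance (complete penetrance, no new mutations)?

Yes

A consistent assignment under autosomal dominant exists: Noah Ff, Nadia ff, Beatrice ff, Uma ff, Hiro ff, Ravi FF, Aisha Ff, Maria Ff, Fatima Ff, Elias FF, Victor FF, Elena FF.
In this assignment every recorded phenotype matches its genotype and every non-founder's genotype is obtainable from its parents' genotypes, so the pedigree is consistent.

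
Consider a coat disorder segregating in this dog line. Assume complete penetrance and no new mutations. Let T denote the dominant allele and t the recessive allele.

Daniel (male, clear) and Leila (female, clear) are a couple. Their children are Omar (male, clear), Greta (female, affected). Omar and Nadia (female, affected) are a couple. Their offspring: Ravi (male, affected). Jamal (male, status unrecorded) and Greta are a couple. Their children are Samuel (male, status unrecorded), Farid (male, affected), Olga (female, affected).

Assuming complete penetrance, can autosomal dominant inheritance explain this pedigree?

No

Under autosomal dominant, Greta (affected, female) cannot arise from Daniel (clear) × Leila (clear).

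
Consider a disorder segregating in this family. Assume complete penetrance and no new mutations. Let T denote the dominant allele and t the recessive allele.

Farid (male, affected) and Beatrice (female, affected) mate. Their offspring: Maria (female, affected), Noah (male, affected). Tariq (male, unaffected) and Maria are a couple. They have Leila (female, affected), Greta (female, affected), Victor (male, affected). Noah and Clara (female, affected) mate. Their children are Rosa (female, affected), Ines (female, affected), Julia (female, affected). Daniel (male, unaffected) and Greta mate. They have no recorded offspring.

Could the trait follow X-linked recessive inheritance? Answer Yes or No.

Under X-linked recessive, Leila (affected, female) cannot arise from Tariq (unaffected) × Maria (affected).

No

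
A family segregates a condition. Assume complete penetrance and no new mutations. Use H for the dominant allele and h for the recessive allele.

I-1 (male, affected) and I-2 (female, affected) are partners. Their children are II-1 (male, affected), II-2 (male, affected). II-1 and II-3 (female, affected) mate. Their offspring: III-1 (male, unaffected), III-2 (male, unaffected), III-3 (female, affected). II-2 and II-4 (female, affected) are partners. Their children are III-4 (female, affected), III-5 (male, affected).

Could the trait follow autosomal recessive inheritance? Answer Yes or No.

No

Under autosomal recessive, III-1 (unaffected, male) cannot arise from II-1 (affected) × II-3 (affected).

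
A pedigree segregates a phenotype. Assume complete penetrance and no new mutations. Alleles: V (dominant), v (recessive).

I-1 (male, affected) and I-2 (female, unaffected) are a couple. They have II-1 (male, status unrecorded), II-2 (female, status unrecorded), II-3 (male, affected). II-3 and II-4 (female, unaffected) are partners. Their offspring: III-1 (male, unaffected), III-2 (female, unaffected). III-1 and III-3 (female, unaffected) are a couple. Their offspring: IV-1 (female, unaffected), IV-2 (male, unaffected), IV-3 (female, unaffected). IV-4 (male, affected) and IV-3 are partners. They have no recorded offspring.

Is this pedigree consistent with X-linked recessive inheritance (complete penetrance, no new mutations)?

A consistent assignment under X-linked recessive exists: I-1 X^v Y, I-2 X^V X^v, II-1 X^V Y, II-2 X^V X^v, II-3 X^v Y, II-4 X^V X^V, III-1 X^V Y, III-2 X^V X^v, III-3 X^V X^V, IV-1 X^V X^V, IV-2 X^V Y, IV-3 X^V X^V, IV-4 X^v Y.
In this assignment every recorded phenotype matches its genotype and every non-founder's genotype is obtainable from its parents' genotypes, so the pedigree is consistent.

Yes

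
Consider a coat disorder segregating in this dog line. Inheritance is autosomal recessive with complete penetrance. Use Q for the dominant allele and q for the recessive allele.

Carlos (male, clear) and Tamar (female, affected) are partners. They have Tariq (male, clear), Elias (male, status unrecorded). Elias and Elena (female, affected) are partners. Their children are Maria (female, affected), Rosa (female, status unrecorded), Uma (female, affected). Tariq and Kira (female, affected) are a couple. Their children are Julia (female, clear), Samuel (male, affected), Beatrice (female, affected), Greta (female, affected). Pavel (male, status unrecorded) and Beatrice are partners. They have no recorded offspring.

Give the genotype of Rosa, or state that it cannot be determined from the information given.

Rosa's phenotype is unrecorded, and no parent or child forces a single allele at both positions; consistent genotype assignments exist with Rosa as Qq or qq.

cannot be determined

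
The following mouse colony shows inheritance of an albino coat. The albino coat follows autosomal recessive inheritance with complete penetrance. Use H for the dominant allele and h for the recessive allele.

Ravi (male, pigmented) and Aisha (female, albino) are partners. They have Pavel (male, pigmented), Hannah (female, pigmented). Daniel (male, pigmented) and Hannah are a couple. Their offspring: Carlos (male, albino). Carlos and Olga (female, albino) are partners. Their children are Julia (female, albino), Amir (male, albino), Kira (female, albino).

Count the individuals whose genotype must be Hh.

Obligate heterozygotes: Pavel is pigmented so carries H and received h from Aisha (hh), so Pavel is Hh; Hannah is pigmented so carries H and received h from Aisha (hh), so Hannah is Hh; Daniel is pigmented so carries H and passed h to Carlos (hh), so Daniel is Hh.
Every other individual is either homozygous by phenotype or has at least one consistent homozygous assignment, so the count is 3.

3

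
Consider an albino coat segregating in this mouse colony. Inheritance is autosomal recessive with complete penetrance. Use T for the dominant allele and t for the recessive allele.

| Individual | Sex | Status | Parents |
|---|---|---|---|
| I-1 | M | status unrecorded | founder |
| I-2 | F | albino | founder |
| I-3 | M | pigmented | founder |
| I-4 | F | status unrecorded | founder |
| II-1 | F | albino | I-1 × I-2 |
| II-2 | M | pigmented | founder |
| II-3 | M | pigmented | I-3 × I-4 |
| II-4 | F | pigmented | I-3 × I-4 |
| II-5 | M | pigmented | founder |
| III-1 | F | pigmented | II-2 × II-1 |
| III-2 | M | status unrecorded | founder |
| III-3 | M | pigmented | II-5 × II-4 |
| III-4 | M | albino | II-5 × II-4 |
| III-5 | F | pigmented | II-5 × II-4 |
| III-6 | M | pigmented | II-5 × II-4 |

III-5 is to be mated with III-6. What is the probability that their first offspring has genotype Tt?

4/9

II-5 is pigmented so carries T and passed t to III-4 (tt), so II-5 is Tt.
II-4 is pigmented so carries T and passed t to III-4 (tt), so II-4 is Tt.
III-5 is a pigmented offspring of II-5 (Tt) × II-4 (Tt), whose cross gives 1/4 TT : 1/2 Tt : 1/4 tt; conditioning on being pigmented, III-5 is TT with probability 1/3, Tt with probability 2/3.
III-6 is a pigmented offspring of II-5 (Tt) × II-4 (Tt), whose cross gives 1/4 TT : 1/2 Tt : 1/4 tt; conditioning on being pigmented, III-6 is TT with probability 1/3, Tt with probability 2/3.
Summing over parental genotype combinations, P(offspring has genotype Tt) = 2/9·1/2 + 2/9·1/2 + 4/9·1/2 = 4/9.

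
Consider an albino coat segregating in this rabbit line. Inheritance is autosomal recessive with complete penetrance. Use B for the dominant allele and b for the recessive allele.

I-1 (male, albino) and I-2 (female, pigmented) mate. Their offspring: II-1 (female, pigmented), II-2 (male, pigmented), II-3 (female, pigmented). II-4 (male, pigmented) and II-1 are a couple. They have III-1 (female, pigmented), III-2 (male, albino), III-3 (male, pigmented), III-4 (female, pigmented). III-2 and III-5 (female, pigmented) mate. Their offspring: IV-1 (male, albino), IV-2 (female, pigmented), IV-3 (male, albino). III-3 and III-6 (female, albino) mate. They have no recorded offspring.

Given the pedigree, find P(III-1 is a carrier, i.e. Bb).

2/3

II-4 is pigmented so carries B and passed b to III-2 (bb), so II-4 is Bb.
II-1 is pigmented so carries B and received b from I-1 (bb), so II-1 is Bb.
Their cross gives offspring ratios 1/4 BB : 1/2 Bb : 1/4 bb. Conditioning on III-1 being pigmented, P(Bb) = 1/2 / 3/4 = 2/3.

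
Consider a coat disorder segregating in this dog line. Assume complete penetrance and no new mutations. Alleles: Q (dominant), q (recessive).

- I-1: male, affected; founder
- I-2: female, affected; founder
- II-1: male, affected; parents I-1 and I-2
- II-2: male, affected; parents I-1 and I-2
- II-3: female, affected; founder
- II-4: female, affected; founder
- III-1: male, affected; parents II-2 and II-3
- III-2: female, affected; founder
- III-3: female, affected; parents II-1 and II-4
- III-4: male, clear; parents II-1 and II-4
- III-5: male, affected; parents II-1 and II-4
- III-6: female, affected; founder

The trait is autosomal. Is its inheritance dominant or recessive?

II-1 and II-4 are both affected yet have a clear child III-4. Under a recessive model two affected parents are homozygous and every child would be affected, so the trait cannot be recessive.

dominant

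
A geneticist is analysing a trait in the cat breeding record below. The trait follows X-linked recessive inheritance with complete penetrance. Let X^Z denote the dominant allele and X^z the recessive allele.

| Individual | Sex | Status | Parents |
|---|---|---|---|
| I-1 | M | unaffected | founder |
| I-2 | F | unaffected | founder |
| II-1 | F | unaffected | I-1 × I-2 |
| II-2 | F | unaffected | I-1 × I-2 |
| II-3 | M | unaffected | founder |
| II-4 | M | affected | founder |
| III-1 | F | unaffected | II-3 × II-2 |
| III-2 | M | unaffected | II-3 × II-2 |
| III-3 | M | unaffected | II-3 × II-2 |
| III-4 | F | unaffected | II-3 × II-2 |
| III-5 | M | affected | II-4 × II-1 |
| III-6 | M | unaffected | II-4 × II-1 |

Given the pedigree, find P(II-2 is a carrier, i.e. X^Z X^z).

I-1 is unaffected, so I-1 is X^Z Y.
I-2 is unaffected so carries Z and passed z to II-1 (X^Z X^z, whose Z came from I-1), so I-2 is X^Z X^z.
Their cross gives offspring ratios 1/2 X^Z X^Z : 1/2 X^Z X^z. Conditioning on II-2 being unaffected, P(X^Z X^z) = 1/2 / 1 = 1/2 before taking II-2's own offspring into account.
II-3 is unaffected, so II-3 is X^Z Y.
Now use II-2's offspring. Probability of each recorded status — unaffected son III-2: 1/2 if II-2 is X^Z X^z, 1 if X^Z X^Z; unaffected son III-3: 1/2 if II-2 is X^Z X^z, 1 if X^Z X^Z. (III-1, III-4: equally likely either way, so uninformative.)
Bayes: P(X^Z X^z) = 1/2·1/4 / (1/2·1/4 + 1/2·1) = 1/5.

1/5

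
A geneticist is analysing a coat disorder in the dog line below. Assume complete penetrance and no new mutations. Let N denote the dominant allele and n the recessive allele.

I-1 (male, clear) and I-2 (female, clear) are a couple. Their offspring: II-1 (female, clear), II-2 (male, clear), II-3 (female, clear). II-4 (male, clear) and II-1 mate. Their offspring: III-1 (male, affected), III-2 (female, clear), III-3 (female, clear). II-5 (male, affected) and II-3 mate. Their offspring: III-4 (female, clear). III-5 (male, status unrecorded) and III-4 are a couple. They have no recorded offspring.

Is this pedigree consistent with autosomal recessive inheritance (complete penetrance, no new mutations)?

A consistent assignment under autosomal recessive exists: I-1 NN, I-2 Nn, II-1 Nn, II-2 NN, II-3 NN, II-4 Nn, II-5 nn, III-1 nn, III-2 NN, III-3 NN, III-4 Nn, III-5 NN.
In this assignment every recorded phenotype matches its genotype and every non-founder's genotype is obtainable from its parents' genotypes, so the pedigree is consistent.

Yes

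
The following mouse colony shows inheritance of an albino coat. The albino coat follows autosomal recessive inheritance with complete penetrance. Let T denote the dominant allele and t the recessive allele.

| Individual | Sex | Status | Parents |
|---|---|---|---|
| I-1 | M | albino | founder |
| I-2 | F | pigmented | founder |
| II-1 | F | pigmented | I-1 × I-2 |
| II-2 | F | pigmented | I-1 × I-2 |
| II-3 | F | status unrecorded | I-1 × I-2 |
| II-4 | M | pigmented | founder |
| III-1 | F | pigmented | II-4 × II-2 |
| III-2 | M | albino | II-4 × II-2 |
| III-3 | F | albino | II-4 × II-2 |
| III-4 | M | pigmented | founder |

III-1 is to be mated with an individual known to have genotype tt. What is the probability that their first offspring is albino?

1/3

II-4 is pigmented so carries T and passed t to III-2 (tt), so II-4 is Tt.
II-2 is pigmented so carries T and received t from I-1 (tt), so II-2 is Tt.
III-1 is a pigmented offspring of II-4 (Tt) × II-2 (Tt), whose cross gives 1/4 TT : 1/2 Tt : 1/4 tt; conditioning on being pigmented, III-1 is TT with probability 1/3, Tt with probability 2/3.
Summing over parental genotype combinations, P(offspring is albino) = 2/3·1/2 = 1/3.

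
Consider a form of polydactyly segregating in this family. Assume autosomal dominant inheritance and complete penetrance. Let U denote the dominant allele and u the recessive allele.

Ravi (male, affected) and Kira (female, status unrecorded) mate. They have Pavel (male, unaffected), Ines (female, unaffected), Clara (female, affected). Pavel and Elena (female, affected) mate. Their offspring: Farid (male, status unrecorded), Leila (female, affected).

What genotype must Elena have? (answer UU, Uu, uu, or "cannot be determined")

Elena's phenotype allows UU or Uu, and no parent or child forces a single allele at both positions; consistent genotype assignments exist with Elena as UU or Uu.

cannot be determined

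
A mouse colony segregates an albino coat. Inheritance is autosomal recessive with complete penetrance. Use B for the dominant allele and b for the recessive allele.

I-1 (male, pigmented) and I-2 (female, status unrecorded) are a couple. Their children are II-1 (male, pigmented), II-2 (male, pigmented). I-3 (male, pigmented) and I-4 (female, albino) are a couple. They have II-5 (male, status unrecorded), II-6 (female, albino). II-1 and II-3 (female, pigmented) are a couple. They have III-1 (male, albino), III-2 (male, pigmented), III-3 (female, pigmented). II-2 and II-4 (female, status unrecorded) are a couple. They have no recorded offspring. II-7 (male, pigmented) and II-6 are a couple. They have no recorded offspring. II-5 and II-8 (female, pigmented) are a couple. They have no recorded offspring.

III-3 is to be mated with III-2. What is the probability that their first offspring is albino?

1/9

II-1 is pigmented so carries B and passed b to III-1 (bb), so II-1 is Bb.
II-3 is pigmented so carries B and passed b to III-1 (bb), so II-3 is Bb.
III-3 is a pigmented offspring of II-1 (Bb) × II-3 (Bb), whose cross gives 1/4 BB : 1/2 Bb : 1/4 bb; conditioning on being pigmented, III-3 is BB with probability 1/3, Bb with probability 2/3.
III-2 is a pigmented offspring of II-1 (Bb) × II-3 (Bb), whose cross gives 1/4 BB : 1/2 Bb : 1/4 bb; conditioning on being pigmented, III-2 is BB with probability 1/3, Bb with probability 2/3.
Summing over parental genotype combinations, P(offspring is albino) = 4/9·1/4 = 1/9.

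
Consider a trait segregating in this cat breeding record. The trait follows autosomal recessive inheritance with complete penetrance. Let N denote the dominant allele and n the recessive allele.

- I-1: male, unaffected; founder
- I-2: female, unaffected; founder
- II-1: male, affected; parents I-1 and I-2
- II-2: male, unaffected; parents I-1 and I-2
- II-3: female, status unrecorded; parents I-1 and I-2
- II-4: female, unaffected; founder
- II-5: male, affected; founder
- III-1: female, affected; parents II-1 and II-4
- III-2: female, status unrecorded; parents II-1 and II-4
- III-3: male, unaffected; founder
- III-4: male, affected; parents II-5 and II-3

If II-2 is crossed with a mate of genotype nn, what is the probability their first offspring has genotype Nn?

I-1 is unaffected so carries N and passed n to II-1 (nn), so I-1 is Nn.
I-2 is unaffected so carries N and passed n to II-1 (nn), so I-2 is Nn.
II-2 is an unaffected offspring of I-1 (Nn) × I-2 (Nn), whose cross gives 1/4 NN : 1/2 Nn : 1/4 nn; conditioning on being unaffected, II-2 is NN with probability 1/3, Nn with probability 2/3.
Summing over parental genotype combinations, P(offspring has genotype Nn) = 1/3·1 + 2/3·1/2 = 2/3.

2/3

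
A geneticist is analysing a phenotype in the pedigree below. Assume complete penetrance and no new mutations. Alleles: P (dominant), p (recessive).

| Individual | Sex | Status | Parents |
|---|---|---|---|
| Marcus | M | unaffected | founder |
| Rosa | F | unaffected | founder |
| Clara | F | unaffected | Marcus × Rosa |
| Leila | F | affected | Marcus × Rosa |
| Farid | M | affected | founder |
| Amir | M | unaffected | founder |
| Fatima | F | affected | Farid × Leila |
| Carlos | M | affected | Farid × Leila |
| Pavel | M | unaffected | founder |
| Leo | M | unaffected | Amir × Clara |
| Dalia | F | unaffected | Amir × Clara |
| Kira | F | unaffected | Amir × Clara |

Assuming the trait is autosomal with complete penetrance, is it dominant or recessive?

Marcus and Rosa are both unaffected yet have an affected child Leila. Under dominance, an affected child requires at least one affected parent, so the trait cannot be dominant.

recessive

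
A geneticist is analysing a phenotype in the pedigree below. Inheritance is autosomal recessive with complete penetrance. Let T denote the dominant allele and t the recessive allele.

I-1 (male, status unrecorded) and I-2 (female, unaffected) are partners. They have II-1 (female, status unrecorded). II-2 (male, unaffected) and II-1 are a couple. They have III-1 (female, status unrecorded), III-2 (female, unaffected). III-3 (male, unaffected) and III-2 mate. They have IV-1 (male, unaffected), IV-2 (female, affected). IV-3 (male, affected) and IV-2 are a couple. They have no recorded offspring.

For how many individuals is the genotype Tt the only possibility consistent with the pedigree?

Obligate heterozygotes: III-2 is unaffected so carries T and passed t to IV-2 (tt), so III-2 is Tt; III-3 is unaffected so carries T and passed t to IV-2 (tt), so III-3 is Tt.
Every other individual is either homozygous by phenotype or has at least one consistent homozygous assignment, so the count is 2.

2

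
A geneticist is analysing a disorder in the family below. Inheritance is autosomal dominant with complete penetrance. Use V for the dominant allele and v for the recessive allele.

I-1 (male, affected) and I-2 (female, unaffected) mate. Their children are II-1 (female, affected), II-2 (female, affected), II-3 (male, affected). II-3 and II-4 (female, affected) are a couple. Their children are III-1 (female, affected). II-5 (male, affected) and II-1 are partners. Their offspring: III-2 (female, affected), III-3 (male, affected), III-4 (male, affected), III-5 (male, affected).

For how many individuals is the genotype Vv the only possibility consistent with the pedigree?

Obligate heterozygotes: II-1 is affected so carries V and received v from I-2 (vv), so II-1 is Vv; II-2 is affected so carries V and received v from I-2 (vv), so II-2 is Vv; II-3 is affected so carries V and received v from I-2 (vv), so II-3 is Vv.
Every other individual is either homozygous by phenotype or has at least one consistent homozygous assignment, so the count is 3.

3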